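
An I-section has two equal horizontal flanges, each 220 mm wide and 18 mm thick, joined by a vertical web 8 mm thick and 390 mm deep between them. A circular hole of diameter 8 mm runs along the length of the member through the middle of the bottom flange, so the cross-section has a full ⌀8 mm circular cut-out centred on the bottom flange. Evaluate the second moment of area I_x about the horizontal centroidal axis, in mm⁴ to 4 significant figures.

Split into non-overlapping primitives; take the origin at the lower-left of the bounding box.
Bottom flange: 220 × 18, A = 3 960 mm², y = 9 mm, Ī = 106 920 mm⁴.
Web: 8 × 390, A = 3 120 mm², y = 213 mm, Ī = 39 546 000 mm⁴.
Top flange: 220 × 18, A = 3 960 mm², y = 417 mm, Ī = 106 920 mm⁴.
Hole (subtracted): ⌀8, A = 50.2655 mm², y = 9 mm, Ī = 201.062 mm⁴.
Centroid: ȳ = ΣA·y / ΣA = 213.933 mm.
Transfer each piece to the horizontal centroidal axis using Ī + A·d² with d = y − 213.933:
  bottom flange: d = -204.933 mm → contributes +166 417 265 mm⁴
  web: d = -0.933067 mm → contributes +39 548 716 mm⁴
  top flange: d = 203.067 mm → contributes +163 402 190 mm⁴
  hole: d = -204.933 mm → contributes −2 111 229 mm⁴
Total I = 367 256 943 mm⁴.

I_x ≈ 3.673 × 10⁸ mm⁴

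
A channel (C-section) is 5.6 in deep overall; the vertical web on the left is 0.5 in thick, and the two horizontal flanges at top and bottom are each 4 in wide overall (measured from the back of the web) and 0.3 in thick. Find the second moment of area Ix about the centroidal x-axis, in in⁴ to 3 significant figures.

Ix ≈ 22.1 in⁴

Break the section into simple shapes (no overlaps), measuring from the bottom-left corner of the bounding box.
Web: 0.5 × 5.6, A = 2.8 in², y = 2.8 in, Ī = 7.3173 in⁴.
Top flange (beyond web): 3.5 × 0.3, A = 1.05 in², y = 5.45 in, Ī = 0.007875 in⁴.
Bottom flange (beyond web): 3.5 × 0.3, A = 1.05 in², y = 0.15 in, Ī = 0.007875 in⁴.
By symmetry the centroid is at mid-height, ȳ = 2.8 in.
Transfer each piece to the centroidal x-axis using Ī + A·d² with d = y − 2.8:
  web: d = 0 in → contributes +7.3173 in⁴
  top flange (beyond web): d = 2.65 in → contributes +7.3815 in⁴
  bottom flange (beyond web): d = -2.65 in → contributes +7.3815 in⁴
Total I = 22.08 in⁴.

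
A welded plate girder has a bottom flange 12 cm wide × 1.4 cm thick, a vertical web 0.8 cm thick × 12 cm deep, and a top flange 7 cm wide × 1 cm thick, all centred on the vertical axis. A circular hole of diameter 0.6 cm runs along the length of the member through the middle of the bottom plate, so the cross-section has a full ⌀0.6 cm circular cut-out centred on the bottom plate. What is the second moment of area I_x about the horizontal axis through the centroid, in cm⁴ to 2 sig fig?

I_x ≈ 1000 cm⁴

Split into non-overlapping primitives; take the origin at the lower-left of the bounding box.
Bottom plate: 12 × 1.4, A = 16.8 cm², y = 0.7 cm, Ī = 2.744 cm⁴.
Web plate: 0.8 × 12, A = 9.6 cm², y = 7.4 cm, Ī = 115.2 cm⁴.
Top plate: 7 × 1, A = 7 cm², y = 13.9 cm, Ī = 0.5833 cm⁴.
Hole (subtracted): ⌀0.6, A = 0.2827 cm², y = 0.7 cm, Ī = 0.006362 cm⁴.
Centroid: ȳ = ΣA·y / ΣA = 5.432 cm.
Transfer each piece to the horizontal axis through the centroid using Ī + A·d² with d = y − 5.432:
  bottom plate: d = -4.732 cm → contributes +379 cm⁴
  web plate: d = 1.968 cm → contributes +152.4 cm⁴
  top plate: d = 8.468 cm → contributes +502.5 cm⁴
  hole: d = -4.732 cm → contributes −6.338 cm⁴
Total I = 1 028 cm⁴.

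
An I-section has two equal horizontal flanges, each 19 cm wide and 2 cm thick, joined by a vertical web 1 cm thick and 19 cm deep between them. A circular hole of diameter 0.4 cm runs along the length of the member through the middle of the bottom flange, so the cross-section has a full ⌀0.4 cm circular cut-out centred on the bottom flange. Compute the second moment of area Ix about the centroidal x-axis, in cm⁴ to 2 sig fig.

Break the section into simple shapes (no overlaps), measuring from the bottom-left corner of the bounding box.
Bottom flange: 19 × 2, A = 38 cm², y = 1 cm, Ī = 12.67 cm⁴.
Web: 1 × 19, A = 19 cm², y = 11.5 cm, Ī = 571.6 cm⁴.
Top flange: 19 × 2, A = 38 cm², y = 22 cm, Ī = 12.67 cm⁴.
Hole (subtracted): ⌀0.4, A = 0.1257 cm², y = 1 cm, Ī = 0.001257 cm⁴.
Centroid: ȳ = ΣA·y / ΣA = 11.51 cm.
Transfer each piece to the centroidal x-axis using Ī + A·d² with d = y − 11.51:
  bottom flange: d = -10.51 cm → contributes +4 213 cm⁴
  web: d = -0.01391 cm → contributes +571.6 cm⁴
  top flange: d = 10.49 cm → contributes +4 191 cm⁴
  hole: d = -10.51 cm → contributes −13.89 cm⁴
Total I = 8 962 cm⁴.

Ix ≈ 9000 cm⁴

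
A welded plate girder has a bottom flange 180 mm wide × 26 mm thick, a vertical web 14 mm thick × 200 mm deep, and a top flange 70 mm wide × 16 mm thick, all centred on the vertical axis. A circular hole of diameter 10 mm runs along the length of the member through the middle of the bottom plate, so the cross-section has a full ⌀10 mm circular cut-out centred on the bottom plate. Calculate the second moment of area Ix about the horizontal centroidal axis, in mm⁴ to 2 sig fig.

Ix ≈ 6.3 × 10⁷ mm⁴

Decompose the section into non-overlapping parts with the origin at the bottom-left of its bounding rectangle.
Bottom plate: 180 × 26, A = 4 680 mm², y = 13 mm, Ī = 263 640 mm⁴.
Web plate: 14 × 200, A = 2 800 mm², y = 126 mm, Ī = 9 333 333 mm⁴.
Top plate: 70 × 16, A = 1 120 mm², y = 234 mm, Ī = 23 893 mm⁴.
Hole (subtracted): ⌀10, A = 78.54 mm², y = 13 mm, Ī = 490.9 mm⁴.
Centroid: ȳ = ΣA·y / ΣA = 79.18 mm.
Transfer each piece to the horizontal centroidal axis using Ī + A·d² with d = y − 79.18:
  bottom plate: d = -66.18 mm → contributes +20 758 871 mm⁴
  web plate: d = 46.82 mm → contributes +15 472 178 mm⁴
  top plate: d = 154.8 mm → contributes +26 870 664 mm⁴
  hole: d = -66.18 mm → contributes −344 442 mm⁴
Total I = 62 757 271 mm⁴.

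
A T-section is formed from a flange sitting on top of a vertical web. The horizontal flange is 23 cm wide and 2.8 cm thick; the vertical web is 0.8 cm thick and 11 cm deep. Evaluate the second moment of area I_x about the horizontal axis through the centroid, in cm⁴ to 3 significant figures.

Split into non-overlapping primitives; take the origin at the lower-left of the bounding box.
Flange: 23 × 2.8, A = 64.4 cm², y = 12.4 cm, Ī = 42.075 cm⁴.
Web: 0.8 × 11, A = 8.8 cm², y = 5.5 cm, Ī = 88.733 cm⁴.
Centroid: ȳ = ΣA·y / ΣA = 11.57 cm.
Transfer each piece to the horizontal axis through the centroid using Ī + A·d² with d = y − 11.57:
  flange: d = 0.82951 cm → contributes +86.387 cm⁴
  web: d = -6.0705 cm → contributes +413.02 cm⁴
Total I = 499.41 cm⁴.

I_x ≈ 499 cm⁴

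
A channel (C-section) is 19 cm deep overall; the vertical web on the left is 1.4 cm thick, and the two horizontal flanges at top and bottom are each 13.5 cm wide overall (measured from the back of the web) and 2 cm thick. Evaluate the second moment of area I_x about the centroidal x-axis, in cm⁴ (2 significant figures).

I_x ≈ 4300 cm⁴

Break the section into simple shapes (no overlaps), measuring from the bottom-left corner of the bounding box.
Web: 1.4 × 19, A = 26.6 cm², y = 9.5 cm, Ī = 800.2 cm⁴.
Top flange (beyond web): 12.1 × 2, A = 24.2 cm², y = 18 cm, Ī = 8.067 cm⁴.
Bottom flange (beyond web): 12.1 × 2, A = 24.2 cm², y = 1 cm, Ī = 8.067 cm⁴.
By symmetry the centroid is at mid-height, ȳ = 9.5 cm.
Transfer each piece to the centroidal x-axis using Ī + A·d² with d = y − 9.5:
  web: d = 0 cm → contributes +800.2 cm⁴
  top flange (beyond web): d = 8.5 cm → contributes +1 757 cm⁴
  bottom flange (beyond web): d = -8.5 cm → contributes +1 757 cm⁴
Total I = 4 313 cm⁴.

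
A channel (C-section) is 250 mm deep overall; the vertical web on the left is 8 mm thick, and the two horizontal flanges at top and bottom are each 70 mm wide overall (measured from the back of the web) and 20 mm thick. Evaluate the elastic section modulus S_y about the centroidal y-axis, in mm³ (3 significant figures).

S_y ≈ 4.64 × 10⁴ mm³

Treat the section as a set of non-overlapping primitives; coordinates are from the bounding-box lower-left.
Web: 8 × 250, A = 2 000 mm², x = 4 mm, Ī = 10 667 mm⁴.
Top flange (beyond web): 62 × 20, A = 1 240 mm², x = 39 mm, Ī = 397 213 mm⁴.
Bottom flange (beyond web): 62 × 20, A = 1 240 mm², x = 39 mm, Ī = 397 213 mm⁴.
Centroid: x̄ = ΣA·x / ΣA = 23.375 mm.
Transfer each piece to the centroidal y-axis using Ī + A·d² with d = x − 23.375:
  web: d = -19.375 mm → contributes +761 448 mm⁴
  top flange (beyond web): d = 15.625 mm → contributes +699 948 mm⁴
  bottom flange (beyond web): d = 15.625 mm → contributes +699 948 mm⁴
Total I = 2 161 343 mm⁴.
Extreme fibre distance c = 46.625 mm; S = I/c = 46 356 mm³.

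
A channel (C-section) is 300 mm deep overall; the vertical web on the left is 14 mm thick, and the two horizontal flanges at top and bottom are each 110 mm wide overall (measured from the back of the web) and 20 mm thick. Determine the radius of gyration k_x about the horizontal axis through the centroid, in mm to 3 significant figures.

k_x ≈ 115 mm

Split into non-overlapping primitives; take the origin at the lower-left of the bounding box.
Web: 14 × 300, A = 4 200 mm², y = 150 mm, Ī = 31 500 000 mm⁴.
Top flange (beyond web): 96 × 20, A = 1 920 mm², y = 290 mm, Ī = 64 000 mm⁴.
Bottom flange (beyond web): 96 × 20, A = 1 920 mm², y = 10 mm, Ī = 64 000 mm⁴.
By symmetry the centroid is at mid-height, ȳ = 150 mm.
Transfer each piece to the horizontal axis through the centroid using Ī + A·d² with d = y − 150:
  web: d = 0 mm → contributes +31 500 000 mm⁴
  top flange (beyond web): d = 140 mm → contributes +37 696 000 mm⁴
  bottom flange (beyond web): d = -140 mm → contributes +37 696 000 mm⁴
Total I = 106 892 000 mm⁴.
Radius of gyration: k = √(I/A) = √(106 892 000 / 8 040) = 115.3 mm.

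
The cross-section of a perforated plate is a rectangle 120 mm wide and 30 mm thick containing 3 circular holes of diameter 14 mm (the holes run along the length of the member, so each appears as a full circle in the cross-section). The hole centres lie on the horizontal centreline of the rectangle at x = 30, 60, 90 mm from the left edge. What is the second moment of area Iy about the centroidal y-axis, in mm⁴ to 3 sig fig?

Break the section into simple shapes (no overlaps), measuring from the bottom-left corner of the bounding box.
Plate: 120 × 30, A = 3 600 mm², x = 60 mm, Ī = 4 320 000 mm⁴.
Hole 1 (subtracted): ⌀14, A = 153.94 mm², x = 30 mm, Ī = 1885.7 mm⁴.
Hole 2 (subtracted): ⌀14, A = 153.94 mm², x = 60 mm, Ī = 1885.7 mm⁴.
Hole 3 (subtracted): ⌀14, A = 153.94 mm², x = 90 mm, Ī = 1885.7 mm⁴.
By symmetry the centroid is at mid-width, x̄ = 60 mm.
Transfer each piece to the centroidal y-axis using Ī + A·d² with d = x − 60:
  plate: d = 0 mm → contributes +4 320 000 mm⁴
  hole 1: d = -30 mm → contributes −140 430 mm⁴
  hole 2: d = 0 mm → contributes −1885.7 mm⁴
  hole 3: d = 30 mm → contributes −140 430 mm⁴
Total I = 4 037 254 mm⁴.

Iy ≈ 4.04 × 10⁶ mm⁴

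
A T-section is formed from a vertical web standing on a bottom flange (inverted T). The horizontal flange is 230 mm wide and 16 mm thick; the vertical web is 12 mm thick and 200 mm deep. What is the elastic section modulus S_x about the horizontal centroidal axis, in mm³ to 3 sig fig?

S_x ≈ 1.51 × 10⁵ mm³

Split into non-overlapping primitives; take the origin at the lower-left of the bounding box.
Flange: 230 × 16, A = 3 680 mm², y = 8 mm, Ī = 78 507 mm⁴.
Web: 12 × 200, A = 2 400 mm², y = 116 mm, Ī = 8 000 000 mm⁴.
Centroid: ȳ = ΣA·y / ΣA = 50.632 mm.
Transfer each piece to the horizontal centroidal axis using Ī + A·d² with d = y − 50.632:
  flange: d = -42.632 mm → contributes +6 766 728 mm⁴
  web: d = 65.368 mm → contributes +18 255 273 mm⁴
Total I = 25 022 001 mm⁴.
Extreme fibre distance c = 165.37 mm; S = I/c = 151 311 mm³.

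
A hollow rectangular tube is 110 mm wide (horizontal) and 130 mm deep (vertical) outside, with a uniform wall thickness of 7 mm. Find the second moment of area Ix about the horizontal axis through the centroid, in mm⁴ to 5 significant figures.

Treat the section as a set of non-overlapping primitives; coordinates are from the bounding-box lower-left.
Outer rectangle: 110 × 130, A = 14 300 mm², y = 65 mm, Ī = 20 139 167 mm⁴.
Inner void (subtracted): 96 × 116, A = 11 136 mm², y = 65 mm, Ī = 12 487 168 mm⁴.
By symmetry the centroid is at mid-height, ȳ = 65 mm.
All pieces are centred on the horizontal axis through the centroid, so I = ΣĪ (holes subtracted) = 7 651 999 mm⁴.

Ix ≈ 7.6520 × 10⁶ mm⁴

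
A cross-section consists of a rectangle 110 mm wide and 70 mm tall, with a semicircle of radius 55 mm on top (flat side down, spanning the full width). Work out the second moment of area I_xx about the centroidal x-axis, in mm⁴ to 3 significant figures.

Split into non-overlapping primitives; take the origin at the lower-left of the bounding box.
Rectangular body: 110 × 70, A = 7 700 mm², y = 35 mm, Ī = 3 144 167 mm⁴.
Semicircular cap: semicircle r = 55, A = 4751.7 mm², y = 93.343 mm, Ī = 1 004 345 mm⁴.
Centroid: ȳ = ΣA·y / ΣA = 57.264 mm.
Transfer each piece to the centroidal x-axis using Ī + A·d² with d = y − 57.264:
  rectangular body: d = -22.264 mm → contributes +6 960 974 mm⁴
  semicircular cap: d = 36.079 mm → contributes +7 189 430 mm⁴
Total I = 14 150 404 mm⁴.

I_xx ≈ 1.42 × 10⁷ mm⁴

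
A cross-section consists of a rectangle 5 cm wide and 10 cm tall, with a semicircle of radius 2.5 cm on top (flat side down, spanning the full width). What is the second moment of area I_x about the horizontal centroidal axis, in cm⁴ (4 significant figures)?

I_x ≈ 722.4 cm⁴

Decompose the section into non-overlapping parts with the origin at the bottom-left of its bounding rectangle.
Rectangular body: 5 × 10, A = 50 cm², y = 5 cm, Ī = 416.667 cm⁴.
Semicircular cap: semicircle r = 2.5, A = 9.81748 cm², y = 11.061 cm, Ī = 4.28738 cm⁴.
Centroid: ȳ = ΣA·y / ΣA = 5.99476 cm.
Transfer each piece to the horizontal centroidal axis using Ī + A·d² with d = y − 5.99476:
  rectangular body: d = -0.99476 cm → contributes +466.144 cm⁴
  semicircular cap: d = 5.06627 cm → contributes +256.274 cm⁴
Total I = 722.418 cm⁴.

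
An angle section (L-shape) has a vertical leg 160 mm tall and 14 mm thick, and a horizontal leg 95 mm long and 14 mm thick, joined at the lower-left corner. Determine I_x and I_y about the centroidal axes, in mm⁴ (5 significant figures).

Decompose the section into non-overlapping parts with the origin at the bottom-left of its bounding rectangle.
Vertical leg: 14 × 160, A = 2 240 mm², y = 80 mm, Ī = 4 778 667 mm⁴.
Horizontal leg (remainder): 81 × 14, A = 1 134 mm², y = 7 mm, Ī = 18 522 mm⁴.
Centroid: ȳ = ΣA·y / ΣA = 55.46473 mm.
Transfer each piece to the centroidal x-axis using Ī + A·d² with d = y − 55.46473:
  vertical leg: d = 24.53527 mm → contributes +6 127 101 mm⁴
  horizontal leg (remainder): d = -48.46473 mm → contributes +2 682 095 mm⁴
Total I = 8 809 196 mm⁴.
For the y-axis: x̄ = 22.96473 mm.
Repeating about the centroidal y-axis gives I_y = 2 355 248 mm⁴.

I_x ≈ 8.8092 × 10⁶ mm⁴, I_y ≈ 2.3552 × 10⁶ mm⁴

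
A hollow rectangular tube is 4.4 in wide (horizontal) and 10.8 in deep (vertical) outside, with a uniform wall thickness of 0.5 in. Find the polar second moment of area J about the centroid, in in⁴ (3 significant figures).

J ≈ 240 in⁴

Break the section into simple shapes (no overlaps), measuring from the bottom-left corner of the bounding box.
Outer rectangle: 4.4 × 10.8, A = 47.52 in², y = 5.4 in, Ī = 461.89 in⁴.
Inner void (subtracted): 3.4 × 9.8, A = 33.32 in², y = 5.4 in, Ī = 266.67 in⁴.
By symmetry the centroid is at mid-height, ȳ = 5.4 in.
All pieces are centred on the centroidal x-axis, so I = ΣĪ (holes subtracted) = 195.22 in⁴.
Repeating about the centroidal y-axis gives I_y = 44.567 in⁴.
Polar second moment: J = I_x + I_y = 239.79 in⁴.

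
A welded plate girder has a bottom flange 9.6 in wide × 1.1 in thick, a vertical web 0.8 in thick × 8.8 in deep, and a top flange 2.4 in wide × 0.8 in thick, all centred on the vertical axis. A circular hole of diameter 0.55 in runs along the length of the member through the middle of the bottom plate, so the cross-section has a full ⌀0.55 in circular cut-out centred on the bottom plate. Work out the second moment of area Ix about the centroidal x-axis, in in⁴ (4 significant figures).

Decompose the section into non-overlapping parts with the origin at the bottom-left of its bounding rectangle.
Bottom plate: 9.6 × 1.1, A = 10.56 in², y = 0.55 in, Ī = 1.0648 in⁴.
Web plate: 0.8 × 8.8, A = 7.04 in², y = 5.5 in, Ī = 45.4315 in⁴.
Top plate: 2.4 × 0.8, A = 1.92 in², y = 10.3 in, Ī = 0.1024 in⁴.
Hole (subtracted): ⌀0.55, A = 0.237583 in², y = 0.55 in, Ī = 0.0044918 in⁴.
Centroid: ȳ = ΣA·y / ΣA = 3.32807 in.
Transfer each piece to the centroidal x-axis using Ī + A·d² with d = y − 3.32807:
  bottom plate: d = -2.77807 in → contributes +82.5637 in⁴
  web plate: d = 2.17193 in → contributes +78.641 in⁴
  top plate: d = 6.97193 in → contributes +93.4293 in⁴
  hole: d = -2.77807 in → contributes −1.83809 in⁴
Total I = 252.796 in⁴.

Ix ≈ 252.8 in⁴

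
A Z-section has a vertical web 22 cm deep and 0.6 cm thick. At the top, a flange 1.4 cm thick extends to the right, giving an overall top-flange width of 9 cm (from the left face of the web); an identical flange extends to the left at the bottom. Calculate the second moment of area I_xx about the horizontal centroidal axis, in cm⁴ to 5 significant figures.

I_xx ≈ 3031.5 cm⁴

Break the section into simple shapes (no overlaps), measuring from the bottom-left corner of the bounding box.
Web: 0.6 × 22, A = 13.2 cm², y = 11 cm, Ī = 532.4 cm⁴.
Top flange (beyond web): 8.4 × 1.4, A = 11.76 cm², y = 21.3 cm, Ī = 1.9208 cm⁴.
Bottom flange (beyond web): 8.4 × 1.4, A = 11.76 cm², y = 0.7 cm, Ī = 1.9208 cm⁴.
Centroid: ȳ = ΣA·y / ΣA = 11 cm.
Transfer each piece to the horizontal centroidal axis using Ī + A·d² with d = y − 11:
  web: d = 0 cm → contributes +532.4 cm⁴
  top flange (beyond web): d = 10.3 cm → contributes +1249.539 cm⁴
  bottom flange (beyond web): d = -10.3 cm → contributes +1249.539 cm⁴
Total I = 3031.478 cm⁴.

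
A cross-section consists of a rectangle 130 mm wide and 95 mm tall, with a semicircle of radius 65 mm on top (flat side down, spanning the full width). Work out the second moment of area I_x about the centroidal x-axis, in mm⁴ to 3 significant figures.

I_x ≈ 3.56 × 10⁷ mm⁴

Decompose the section into non-overlapping parts with the origin at the bottom-left of its bounding rectangle.
Rectangular body: 130 × 95, A = 12 350 mm², y = 47.5 mm, Ī = 9 288 229 mm⁴.
Semicircular cap: semicircle r = 65, A = 6636.6 mm², y = 122.59 mm, Ī = 1 959 230 mm⁴.
Centroid: ȳ = ΣA·y / ΣA = 73.746 mm.
Transfer each piece to the centroidal x-axis using Ī + A·d² with d = y − 73.746:
  rectangular body: d = -26.246 mm → contributes +17 795 552 mm⁴
  semicircular cap: d = 48.841 mm → contributes +17 790 410 mm⁴
Total I = 35 585 963 mm⁴.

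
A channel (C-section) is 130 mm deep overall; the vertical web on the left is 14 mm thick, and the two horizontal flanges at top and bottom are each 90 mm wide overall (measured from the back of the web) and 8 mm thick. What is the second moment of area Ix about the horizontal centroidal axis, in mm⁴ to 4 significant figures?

Treat the section as a set of non-overlapping primitives; coordinates are from the bounding-box lower-left.
Web: 14 × 130, A = 1 820 mm², y = 65 mm, Ī = 2 563 167 mm⁴.
Top flange (beyond web): 76 × 8, A = 608 mm², y = 126 mm, Ī = 3242.67 mm⁴.
Bottom flange (beyond web): 76 × 8, A = 608 mm², y = 4 mm, Ī = 3242.67 mm⁴.
By symmetry the centroid is at mid-height, ȳ = 65 mm.
Transfer each piece to the horizontal centroidal axis using Ī + A·d² with d = y − 65:
  web: d = 0 mm → contributes +2 563 167 mm⁴
  top flange (beyond web): d = 61 mm → contributes +2 265 611 mm⁴
  bottom flange (beyond web): d = -61 mm → contributes +2 265 611 mm⁴
Total I = 7 094 388 mm⁴.

Ix ≈ 7.094 × 10⁶ mm⁴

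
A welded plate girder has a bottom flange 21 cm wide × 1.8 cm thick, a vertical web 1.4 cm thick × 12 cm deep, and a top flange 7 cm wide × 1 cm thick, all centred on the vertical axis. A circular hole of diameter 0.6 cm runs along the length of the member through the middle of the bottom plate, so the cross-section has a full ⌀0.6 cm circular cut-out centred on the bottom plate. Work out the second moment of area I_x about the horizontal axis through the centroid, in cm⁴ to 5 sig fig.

I_x ≈ 1551.9 cm⁴

Decompose the section into non-overlapping parts with the origin at the bottom-left of its bounding rectangle.
Bottom plate: 21 × 1.8, A = 37.8 cm², y = 0.9 cm, Ī = 10.206 cm⁴.
Web plate: 1.4 × 12, A = 16.8 cm², y = 7.8 cm, Ī = 201.6 cm⁴.
Top plate: 7 × 1, A = 7 cm², y = 14.3 cm, Ī = 0.5833333 cm⁴.
Hole (subtracted): ⌀0.6, A = 0.2827433 cm², y = 0.9 cm, Ī = 0.006361725 cm⁴.
Centroid: ȳ = ΣA·y / ΣA = 4.320244 cm.
Transfer each piece to the horizontal axis through the centroid using Ī + A·d² with d = y − 4.320244:
  bottom plate: d = -3.420244 cm → contributes +452.3931 cm⁴
  web plate: d = 3.479756 cm → contributes +405.0262 cm⁴
  top plate: d = 9.979756 cm → contributes +697.752 cm⁴
  hole: d = -3.420244 cm → contributes −3.313913 cm⁴
Total I = 1551.857 cm⁴.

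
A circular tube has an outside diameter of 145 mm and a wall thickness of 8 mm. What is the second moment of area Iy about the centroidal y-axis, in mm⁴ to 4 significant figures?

Break the section into simple shapes (no overlaps), measuring from the bottom-left corner of the bounding box.
Outer circle: ⌀145, A = 16 513 mm², x = 72.5 mm, Ī = 21 699 109 mm⁴.
Bore (subtracted): ⌀129, A = 13069.8 mm², x = 72.5 mm, Ī = 13 593 420 mm⁴.
By symmetry the centroid is at mid-width, x̄ = 72.5 mm.
All pieces are centred on the centroidal y-axis, so I = ΣĪ (holes subtracted) = 8 105 689 mm⁴.

Iy ≈ 8.106 × 10⁶ mm⁴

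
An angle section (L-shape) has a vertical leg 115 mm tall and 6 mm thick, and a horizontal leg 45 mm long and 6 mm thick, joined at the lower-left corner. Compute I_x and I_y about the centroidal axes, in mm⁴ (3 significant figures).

Decompose the section into non-overlapping parts with the origin at the bottom-left of its bounding rectangle.
Vertical leg: 6 × 115, A = 690 mm², y = 57.5 mm, Ī = 760 438 mm⁴.
Horizontal leg (remainder): 39 × 6, A = 234 mm², y = 3 mm, Ī = 702 mm⁴.
Centroid: ȳ = ΣA·y / ΣA = 43.698 mm.
Transfer each piece to the centroidal x-axis using Ī + A·d² with d = y − 43.698:
  vertical leg: d = 13.802 mm → contributes +891 878 mm⁴
  horizontal leg (remainder): d = -40.698 mm → contributes +388 284 mm⁴
Total I = 1 280 162 mm⁴.
For the y-axis: x̄ = 8.6981 mm.
Repeating about the centroidal y-axis gives I_y = 120 192 mm⁴.

I_x ≈ 1.28 × 10⁶ mm⁴, I_y ≈ 1.20 × 10⁵ mm⁴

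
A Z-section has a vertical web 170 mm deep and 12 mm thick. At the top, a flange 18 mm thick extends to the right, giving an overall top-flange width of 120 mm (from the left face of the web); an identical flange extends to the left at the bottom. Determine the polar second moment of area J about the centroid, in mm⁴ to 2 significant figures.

Treat the section as a set of non-overlapping primitives; coordinates are from the bounding-box lower-left.
Web: 12 × 170, A = 2 040 mm², y = 85 mm, Ī = 4 913 000 mm⁴.
Top flange (beyond web): 108 × 18, A = 1 944 mm², y = 161 mm, Ī = 52 488 mm⁴.
Bottom flange (beyond web): 108 × 18, A = 1 944 mm², y = 9 mm, Ī = 52 488 mm⁴.
Centroid: ȳ = ΣA·y / ΣA = 85 mm.
Transfer each piece to the centroidal x-axis using Ī + A·d² with d = y − 85:
  web: d = 0 mm → contributes +4 913 000 mm⁴
  top flange (beyond web): d = 76 mm → contributes +11 281 032 mm⁴
  bottom flange (beyond web): d = -76 mm → contributes +11 281 032 mm⁴
Total I = 27 475 064 mm⁴.
For the y-axis: x̄ = 114 mm.
Repeating about the centroidal y-axis gives I_y = 17 800 416 mm⁴.
Polar second moment: J = I_x + I_y = 45 275 480 mm⁴.

J ≈ 4.5 × 10⁷ mm⁴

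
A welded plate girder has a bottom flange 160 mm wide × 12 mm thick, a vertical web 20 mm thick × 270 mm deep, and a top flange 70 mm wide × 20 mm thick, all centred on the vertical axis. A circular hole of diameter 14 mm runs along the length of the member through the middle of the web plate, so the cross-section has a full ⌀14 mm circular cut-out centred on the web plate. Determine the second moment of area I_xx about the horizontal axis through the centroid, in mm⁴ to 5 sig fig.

Break the section into simple shapes (no overlaps), measuring from the bottom-left corner of the bounding box.
Bottom plate: 160 × 12, A = 1 920 mm², y = 6 mm, Ī = 23 040 mm⁴.
Web plate: 20 × 270, A = 5 400 mm², y = 147 mm, Ī = 32 805 000 mm⁴.
Top plate: 70 × 20, A = 1 400 mm², y = 292 mm, Ī = 46666.67 mm⁴.
Hole (subtracted): ⌀14, A = 153.938 mm², y = 147 mm, Ī = 1885.741 mm⁴.
Centroid: ȳ = ΣA·y / ΣA = 139.0944 mm.
Transfer each piece to the horizontal axis through the centroid using Ī + A·d² with d = y − 139.0944:
  bottom plate: d = -133.0944 mm → contributes +34 034 141 mm⁴
  web plate: d = 7.905616 mm → contributes +33 142 493 mm⁴
  top plate: d = 152.9056 mm → contributes +32 778 845 mm⁴
  hole: d = 7.905616 mm → contributes −11506.68 mm⁴
Total I = 99 943 973 mm⁴.

I_xx ≈ 9.9944 × 10⁷ mm⁴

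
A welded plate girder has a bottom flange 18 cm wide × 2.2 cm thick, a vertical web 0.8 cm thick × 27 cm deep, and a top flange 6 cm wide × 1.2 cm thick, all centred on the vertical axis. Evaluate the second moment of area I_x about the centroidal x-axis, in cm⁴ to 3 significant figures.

I_x ≈ 7880 cm⁴

Treat the section as a set of non-overlapping primitives; coordinates are from the bounding-box lower-left.
Bottom plate: 18 × 2.2, A = 39.6 cm², y = 1.1 cm, Ī = 15.972 cm⁴.
Web plate: 0.8 × 27, A = 21.6 cm², y = 15.7 cm, Ī = 1312.2 cm⁴.
Top plate: 6 × 1.2, A = 7.2 cm², y = 29.8 cm, Ī = 0.864 cm⁴.
Centroid: ȳ = ΣA·y / ΣA = 8.7316 cm.
Transfer each piece to the centroidal x-axis using Ī + A·d² with d = y − 8.7316:
  bottom plate: d = -7.6316 cm → contributes +2322.3 cm⁴
  web plate: d = 6.9684 cm → contributes +2361.1 cm⁴
  top plate: d = 21.068 cm → contributes +3196.8 cm⁴
Total I = 7880.2 cm⁴.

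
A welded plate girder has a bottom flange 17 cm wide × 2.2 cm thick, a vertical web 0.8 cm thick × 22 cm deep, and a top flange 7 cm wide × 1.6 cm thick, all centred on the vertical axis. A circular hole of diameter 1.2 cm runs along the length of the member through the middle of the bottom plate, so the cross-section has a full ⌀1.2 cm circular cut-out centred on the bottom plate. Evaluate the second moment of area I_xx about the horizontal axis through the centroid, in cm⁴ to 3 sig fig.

I_xx ≈ 6150 cm⁴

Treat the section as a set of non-overlapping primitives; coordinates are from the bounding-box lower-left.
Bottom plate: 17 × 2.2, A = 37.4 cm², y = 1.1 cm, Ī = 15.085 cm⁴.
Web plate: 0.8 × 22, A = 17.6 cm², y = 13.2 cm, Ī = 709.87 cm⁴.
Top plate: 7 × 1.6, A = 11.2 cm², y = 25 cm, Ī = 2.3893 cm⁴.
Hole (subtracted): ⌀1.2, A = 1.131 cm², y = 1.1 cm, Ī = 0.10179 cm⁴.
Centroid: ȳ = ΣA·y / ΣA = 8.4866 cm.
Transfer each piece to the horizontal axis through the centroid using Ī + A·d² with d = y − 8.4866:
  bottom plate: d = -7.3866 cm → contributes +2055.7 cm⁴
  web plate: d = 4.7134 cm → contributes +1100.9 cm⁴
  top plate: d = 16.513 cm → contributes +3056.5 cm⁴
  hole: d = -7.3866 cm → contributes −61.81 cm⁴
Total I = 6151.3 cm⁴.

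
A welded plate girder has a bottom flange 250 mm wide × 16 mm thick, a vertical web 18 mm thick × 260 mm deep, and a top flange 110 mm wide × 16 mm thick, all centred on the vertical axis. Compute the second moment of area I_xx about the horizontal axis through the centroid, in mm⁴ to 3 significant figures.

Split into non-overlapping primitives; take the origin at the lower-left of the bounding box.
Bottom plate: 250 × 16, A = 4 000 mm², y = 8 mm, Ī = 85 333 mm⁴.
Web plate: 18 × 260, A = 4 680 mm², y = 146 mm, Ī = 26 364 000 mm⁴.
Top plate: 110 × 16, A = 1 760 mm², y = 284 mm, Ī = 37 547 mm⁴.
Centroid: ȳ = ΣA·y / ΣA = 116.39 mm.
Transfer each piece to the horizontal axis through the centroid using Ī + A·d² with d = y − 116.39:
  bottom plate: d = -108.39 mm → contributes +47 079 599 mm⁴
  web plate: d = 29.609 mm → contributes +30 466 977 mm⁴
  top plate: d = 167.61 mm → contributes +49 480 949 mm⁴
Total I = 127 027 526 mm⁴.

I_xx ≈ 1.27 × 10⁸ mm⁴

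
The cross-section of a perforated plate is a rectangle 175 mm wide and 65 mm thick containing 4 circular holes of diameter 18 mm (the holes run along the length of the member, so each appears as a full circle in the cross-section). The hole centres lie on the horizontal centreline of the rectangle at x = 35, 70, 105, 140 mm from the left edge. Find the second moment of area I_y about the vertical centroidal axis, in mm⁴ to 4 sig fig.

Decompose the section into non-overlapping parts with the origin at the bottom-left of its bounding rectangle.
Plate: 175 × 65, A = 11 375 mm², x = 87.5 mm, Ī = 29 029 948 mm⁴.
Hole 1 (subtracted): ⌀18, A = 254.469 mm², x = 35 mm, Ī = 5 153 mm⁴.
Hole 2 (subtracted): ⌀18, A = 254.469 mm², x = 70 mm, Ī = 5 153 mm⁴.
Hole 3 (subtracted): ⌀18, A = 254.469 mm², x = 105 mm, Ī = 5 153 mm⁴.
Hole 4 (subtracted): ⌀18, A = 254.469 mm², x = 140 mm, Ī = 5 153 mm⁴.
By symmetry the centroid is at mid-width, x̄ = 87.5 mm.
Transfer each piece to the vertical centroidal axis using Ī + A·d² with d = x − 87.5:
  plate: d = 0 mm → contributes +29 029 948 mm⁴
  hole 1: d = -52.5 mm → contributes −706 533 mm⁴
  hole 2: d = -17.5 mm → contributes −83084.1 mm⁴
  hole 3: d = 17.5 mm → contributes −83084.1 mm⁴
  hole 4: d = 52.5 mm → contributes −706 533 mm⁴
Total I = 27 450 713 mm⁴.

I_y ≈ 2.745 × 10⁷ mm⁴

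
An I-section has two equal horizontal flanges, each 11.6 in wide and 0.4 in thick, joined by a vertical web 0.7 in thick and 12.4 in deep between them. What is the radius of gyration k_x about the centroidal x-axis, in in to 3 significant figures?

Break the section into simple shapes (no overlaps), measuring from the bottom-left corner of the bounding box.
Bottom flange: 11.6 × 0.4, A = 4.64 in², y = 0.2 in, Ī = 0.061867 in⁴.
Web: 0.7 × 12.4, A = 8.68 in², y = 6.6 in, Ī = 111.22 in⁴.
Top flange: 11.6 × 0.4, A = 4.64 in², y = 13 in, Ī = 0.061867 in⁴.
By symmetry the centroid is at mid-height, ȳ = 6.6 in.
Transfer each piece to the centroidal x-axis using Ī + A·d² with d = y − 6.6:
  bottom flange: d = -6.4 in → contributes +190.12 in⁴
  web: d = 0 in → contributes +111.22 in⁴
  top flange: d = 6.4 in → contributes +190.12 in⁴
Total I = 491.45 in⁴.
Radius of gyration: k = √(I/A) = √(491.45 / 17.96) = 5.231 in.

k_x ≈ 5.23 in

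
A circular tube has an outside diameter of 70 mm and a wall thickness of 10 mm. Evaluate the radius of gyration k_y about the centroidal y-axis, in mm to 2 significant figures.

Decompose the section into non-overlapping parts with the origin at the bottom-left of its bounding rectangle.
Outer circle: ⌀70, A = 3 848 mm², x = 35 mm, Ī = 1 178 588 mm⁴.
Bore (subtracted): ⌀50, A = 1 963 mm², x = 35 mm, Ī = 306 796 mm⁴.
By symmetry the centroid is at mid-width, x̄ = 35 mm.
All pieces are centred on the centroidal y-axis, so I = ΣĪ (holes subtracted) = 871 792 mm⁴.
Radius of gyration: k = √(I/A) = √(871 792 / 1 885) = 21.51 mm.

k_y ≈ 22 mm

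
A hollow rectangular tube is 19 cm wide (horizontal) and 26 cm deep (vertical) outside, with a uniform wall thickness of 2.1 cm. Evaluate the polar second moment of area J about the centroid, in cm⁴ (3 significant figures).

Treat the section as a set of non-overlapping primitives; coordinates are from the bounding-box lower-left.
Outer rectangle: 19 × 26, A = 494 cm², y = 13 cm, Ī = 27 829 cm⁴.
Inner void (subtracted): 14.8 × 21.8, A = 322.64 cm², y = 13 cm, Ī = 12 778 cm⁴.
By symmetry the centroid is at mid-height, ȳ = 13 cm.
All pieces are centred on the centroidal x-axis, so I = ΣĪ (holes subtracted) = 15 051 cm⁴.
Repeating about the centroidal y-axis gives I_y = 8971.9 cm⁴.
Polar second moment: J = I_x + I_y = 24 023 cm⁴.

J ≈ 2.40 × 10⁴ cm⁴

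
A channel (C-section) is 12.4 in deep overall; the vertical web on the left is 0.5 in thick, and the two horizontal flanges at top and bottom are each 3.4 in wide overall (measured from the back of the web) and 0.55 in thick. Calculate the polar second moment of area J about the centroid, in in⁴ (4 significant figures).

J ≈ 200.0 in⁴

Treat the section as a set of non-overlapping primitives; coordinates are from the bounding-box lower-left.
Web: 0.5 × 12.4, A = 6.2 in², y = 6.2 in, Ī = 79.4427 in⁴.
Top flange (beyond web): 2.9 × 0.55, A = 1.595 in², y = 12.125 in, Ī = 0.0402073 in⁴.
Bottom flange (beyond web): 2.9 × 0.55, A = 1.595 in², y = 0.275 in, Ī = 0.0402073 in⁴.
By symmetry the centroid is at mid-height, ȳ = 6.2 in.
Transfer each piece to the centroidal x-axis using Ī + A·d² with d = y − 6.2:
  web: d = 0 in → contributes +79.4427 in⁴
  top flange (beyond web): d = 5.925 in → contributes +56.0337 in⁴
  bottom flange (beyond web): d = -5.925 in → contributes +56.0337 in⁴
Total I = 191.51 in⁴.
For the y-axis: x̄ = 0.827529 in.
Repeating about the centroidal y-axis gives I_y = 8.45198 in⁴.
Polar second moment: J = I_x + I_y = 199.962 in⁴.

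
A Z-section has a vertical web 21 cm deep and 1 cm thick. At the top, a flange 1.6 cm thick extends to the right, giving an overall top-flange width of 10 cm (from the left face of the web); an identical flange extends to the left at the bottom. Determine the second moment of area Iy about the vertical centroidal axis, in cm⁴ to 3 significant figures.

Iy ≈ 916 cm⁴

Break the section into simple shapes (no overlaps), measuring from the bottom-left corner of the bounding box.
Web: 1 × 21, A = 21 cm², x = 9.5 cm, Ī = 1.75 cm⁴.
Top flange (beyond web): 9 × 1.6, A = 14.4 cm², x = 14.5 cm, Ī = 97.2 cm⁴.
Bottom flange (beyond web): 9 × 1.6, A = 14.4 cm², x = 4.5 cm, Ī = 97.2 cm⁴.
Centroid: x̄ = ΣA·x / ΣA = 9.5 cm.
Transfer each piece to the vertical centroidal axis using Ī + A·d² with d = x − 9.5:
  web: d = 0 cm → contributes +1.75 cm⁴
  top flange (beyond web): d = 5 cm → contributes +457.2 cm⁴
  bottom flange (beyond web): d = -5 cm → contributes +457.2 cm⁴
Total I = 916.15 cm⁴.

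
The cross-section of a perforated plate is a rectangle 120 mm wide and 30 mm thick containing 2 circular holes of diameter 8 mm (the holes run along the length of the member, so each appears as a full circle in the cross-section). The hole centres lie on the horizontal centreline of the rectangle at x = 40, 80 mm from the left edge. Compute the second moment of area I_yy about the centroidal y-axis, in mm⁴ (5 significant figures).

Split into non-overlapping primitives; take the origin at the lower-left of the bounding box.
Plate: 120 × 30, A = 3 600 mm², x = 60 mm, Ī = 4 320 000 mm⁴.
Hole 1 (subtracted): ⌀8, A = 50.26548 mm², x = 40 mm, Ī = 201.0619 mm⁴.
Hole 2 (subtracted): ⌀8, A = 50.26548 mm², x = 80 mm, Ī = 201.0619 mm⁴.
By symmetry the centroid is at mid-width, x̄ = 60 mm.
Transfer each piece to the centroidal y-axis using Ī + A·d² with d = x − 60:
  plate: d = 0 mm → contributes +4 320 000 mm⁴
  hole 1: d = -20 mm → contributes −20307.25 mm⁴
  hole 2: d = 20 mm → contributes −20307.25 mm⁴
Total I = 4 279 385 mm⁴.

I_yy ≈ 4.2794 × 10⁶ mm⁴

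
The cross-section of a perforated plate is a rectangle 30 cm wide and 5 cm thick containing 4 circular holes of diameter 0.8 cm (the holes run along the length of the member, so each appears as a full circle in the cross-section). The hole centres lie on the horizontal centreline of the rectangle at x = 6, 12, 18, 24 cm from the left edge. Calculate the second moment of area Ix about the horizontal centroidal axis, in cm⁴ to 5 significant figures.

Treat the section as a set of non-overlapping primitives; coordinates are from the bounding-box lower-left.
Plate: 30 × 5, A = 150 cm², y = 2.5 cm, Ī = 312.5 cm⁴.
Hole 1 (subtracted): ⌀0.8, A = 0.5026548 cm², y = 2.5 cm, Ī = 0.02010619 cm⁴.
Hole 2 (subtracted): ⌀0.8, A = 0.5026548 cm², y = 2.5 cm, Ī = 0.02010619 cm⁴.
Hole 3 (subtracted): ⌀0.8, A = 0.5026548 cm², y = 2.5 cm, Ī = 0.02010619 cm⁴.
Hole 4 (subtracted): ⌀0.8, A = 0.5026548 cm², y = 2.5 cm, Ī = 0.02010619 cm⁴.
By symmetry the centroid is at mid-height, ȳ = 2.5 cm.
All pieces are centred on the horizontal centroidal axis, so I = ΣĪ (holes subtracted) = 312.4196 cm⁴.

Ix ≈ 312.42 cm⁴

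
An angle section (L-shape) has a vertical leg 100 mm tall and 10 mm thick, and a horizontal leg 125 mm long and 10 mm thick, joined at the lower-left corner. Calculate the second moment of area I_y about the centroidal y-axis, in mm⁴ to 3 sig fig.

I_y ≈ 3.37 × 10⁶ mm⁴

Decompose the section into non-overlapping parts with the origin at the bottom-left of its bounding rectangle.
Vertical leg: 10 × 100, A = 1 000 mm², x = 5 mm, Ī = 8333.3 mm⁴.
Horizontal leg (remainder): 115 × 10, A = 1 150 mm², x = 67.5 mm, Ī = 1 267 396 mm⁴.
Centroid: x̄ = ΣA·x / ΣA = 38.43 mm.
Transfer each piece to the centroidal y-axis using Ī + A·d² with d = x − 38.43:
  vertical leg: d = -33.43 mm → contributes +1 125 914 mm⁴
  horizontal leg (remainder): d = 29.07 mm → contributes +2 239 205 mm⁴
Total I = 3 365 119 mm⁴.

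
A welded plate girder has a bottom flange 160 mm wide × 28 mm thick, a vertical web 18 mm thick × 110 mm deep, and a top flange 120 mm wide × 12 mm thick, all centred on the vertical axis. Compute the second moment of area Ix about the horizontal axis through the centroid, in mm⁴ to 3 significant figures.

Treat the section as a set of non-overlapping primitives; coordinates are from the bounding-box lower-left.
Bottom plate: 160 × 28, A = 4 480 mm², y = 14 mm, Ī = 292 693 mm⁴.
Web plate: 18 × 110, A = 1 980 mm², y = 83 mm, Ī = 1 996 500 mm⁴.
Top plate: 120 × 12, A = 1 440 mm², y = 144 mm, Ī = 17 280 mm⁴.
Centroid: ȳ = ΣA·y / ΣA = 54.99 mm.
Transfer each piece to the horizontal axis through the centroid using Ī + A·d² with d = y − 54.99:
  bottom plate: d = -40.99 mm → contributes +7 819 854 mm⁴
  web plate: d = 28.01 mm → contributes +3 549 943 mm⁴
  top plate: d = 89.01 mm → contributes +11 426 116 mm⁴
Total I = 22 795 913 mm⁴.

Ix ≈ 2.28 × 10⁷ mm⁴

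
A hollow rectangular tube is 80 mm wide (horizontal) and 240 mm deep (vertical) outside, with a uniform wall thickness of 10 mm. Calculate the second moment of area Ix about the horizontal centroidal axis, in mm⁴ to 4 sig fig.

Treat the section as a set of non-overlapping primitives; coordinates are from the bounding-box lower-left.
Outer rectangle: 80 × 240, A = 19 200 mm², y = 120 mm, Ī = 92 160 000 mm⁴.
Inner void (subtracted): 60 × 220, A = 13 200 mm², y = 120 mm, Ī = 53 240 000 mm⁴.
By symmetry the centroid is at mid-height, ȳ = 120 mm.
All pieces are centred on the horizontal centroidal axis, so I = ΣĪ (holes subtracted) = 38 920 000 mm⁴.

Ix ≈ 3.892 × 10⁷ mm⁴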